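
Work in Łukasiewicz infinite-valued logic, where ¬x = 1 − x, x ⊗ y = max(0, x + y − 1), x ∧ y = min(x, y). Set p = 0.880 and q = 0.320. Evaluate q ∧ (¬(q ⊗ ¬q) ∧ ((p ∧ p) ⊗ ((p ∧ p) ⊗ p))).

0.320

¬q = 1 − 0.320 = 0.680
q ⊗ ¬q = max(0, 0.320 + 0.680 − 1) = max(0, 0.000) = 0.000
¬(q ⊗ ¬q) = 1 − 0.000 = 1.000
p ∧ p = min(0.880, 0.880) = 0.880
(p ∧ p) ⊗ p = max(0, 0.880 + 0.880 − 1) = max(0, 0.760) = 0.760
(p ∧ p) ⊗ ((p ∧ p) ⊗ p) = max(0, 0.880 + 0.760 − 1) = max(0, 0.640) = 0.640
¬(q ⊗ ¬q) ∧ ((p ∧ p) ⊗ ((p ∧ p) ⊗ p)) = min(1.000, 0.640) = 0.640
q ∧ (¬(q ⊗ ¬q) ∧ ((p ∧ p) ⊗ ((p ∧ p) ⊗ p))) = min(0.320, 0.640) = 0.320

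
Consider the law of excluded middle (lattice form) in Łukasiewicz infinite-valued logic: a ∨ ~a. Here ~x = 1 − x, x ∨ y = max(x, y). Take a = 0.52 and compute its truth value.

~a = 1 − 0.52 = 0.48
a ∨ ~a = max(0.52, 0.48) = 0.52
(The value 0.52 < 1 shows this instance is not satisfied; not a Ł∞-tautology — its value is max(a, 1−a).)

0.52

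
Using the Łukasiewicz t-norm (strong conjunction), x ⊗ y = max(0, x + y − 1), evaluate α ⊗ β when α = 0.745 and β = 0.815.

0.560

α ⊗ β = max(0, 0.745 + 0.815 − 1) = max(0, 0.560) = 0.560
For comparison, the Gödel (minimum) t-norm min(x, y) would give 0.745.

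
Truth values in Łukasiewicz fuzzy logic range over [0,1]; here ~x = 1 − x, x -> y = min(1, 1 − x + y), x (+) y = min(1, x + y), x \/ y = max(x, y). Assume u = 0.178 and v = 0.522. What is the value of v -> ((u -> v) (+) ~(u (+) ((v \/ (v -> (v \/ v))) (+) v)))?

1.000

u -> v = min(1, 1 − 0.178 + 0.522) = min(1, 1.344) = 1.000
v \/ v = max(0.522, 0.522) = 0.522
v -> (v \/ v) = min(1, 1 − 0.522 + 0.522) = min(1, 1.000) = 1.000
v \/ (v -> (v \/ v)) = max(0.522, 1.000) = 1.000
(v \/ (v -> (v \/ v))) (+) v = min(1, 1.000 + 0.522) = min(1, 1.522) = 1.000
u (+) ((v \/ (v -> (v \/ v))) (+) v) = min(1, 0.178 + 1.000) = min(1, 1.178) = 1.000
~(u (+) ((v \/ (v -> (v \/ v))) (+) v)) = 1 − 1.000 = 0.000
(u -> v) (+) ~(u (+) ((v \/ (v -> (v \/ v))) (+) v)) = min(1, 1.000 + 0.000) = min(1, 1.000) = 1.000
v -> ((u -> v) (+) ~(u (+) ((v \/ (v -> (v \/ v))) (+) v))) = min(1, 1 − 0.522 + 1.000) = min(1, 1.478) = 1.000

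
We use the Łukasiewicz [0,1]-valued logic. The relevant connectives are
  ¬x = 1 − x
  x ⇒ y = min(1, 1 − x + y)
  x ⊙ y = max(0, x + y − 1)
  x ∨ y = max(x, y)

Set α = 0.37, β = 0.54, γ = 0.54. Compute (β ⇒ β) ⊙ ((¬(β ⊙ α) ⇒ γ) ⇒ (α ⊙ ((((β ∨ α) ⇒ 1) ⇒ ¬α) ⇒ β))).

0.74

β ⇒ β = min(1, 1 − 0.54 + 0.54) = min(1, 1.00) = 1.00
β ⊙ α = max(0, 0.54 + 0.37 − 1) = max(0, -0.09) = 0.00
¬(β ⊙ α) = 1 − 0.00 = 1.00
¬(β ⊙ α) ⇒ γ = min(1, 1 − 1.00 + 0.54) = min(1, 0.54) = 0.54
β ∨ α = max(0.54, 0.37) = 0.54
(β ∨ α) ⇒ 1 = min(1, 1 − 0.54 + 1.00) = min(1, 1.46) = 1.00
¬α = 1 − 0.37 = 0.63
((β ∨ α) ⇒ 1) ⇒ ¬α = min(1, 1 − 1.00 + 0.63) = min(1, 0.63) = 0.63
(((β ∨ α) ⇒ 1) ⇒ ¬α) ⇒ β = min(1, 1 − 0.63 + 0.54) = min(1, 0.91) = 0.91
α ⊙ ((((β ∨ α) ⇒ 1) ⇒ ¬α) ⇒ β) = max(0, 0.37 + 0.91 − 1) = max(0, 0.28) = 0.28
(¬(β ⊙ α) ⇒ γ) ⇒ (α ⊙ ((((β ∨ α) ⇒ 1) ⇒ ¬α) ⇒ β)) = min(1, 1 − 0.54 + 0.28) = min(1, 0.74) = 0.74
(β ⇒ β) ⊙ ((¬(β ⊙ α) ⇒ γ) ⇒ (α ⊙ ((((β ∨ α) ⇒ 1) ⇒ ¬α) ⇒ β))) = max(0, 1.00 + 0.74 − 1) = max(0, 0.74) = 0.74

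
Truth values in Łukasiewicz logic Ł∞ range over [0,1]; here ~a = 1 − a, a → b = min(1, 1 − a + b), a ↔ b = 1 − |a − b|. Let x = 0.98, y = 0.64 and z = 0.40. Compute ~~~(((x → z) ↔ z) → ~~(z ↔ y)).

x → z = min(1, 1 − 0.98 + 0.40) = min(1, 0.42) = 0.42
(x → z) ↔ z = 1 − |0.42 − 0.40| = 1 − 0.02 = 0.98
z ↔ y = 1 − |0.40 − 0.64| = 1 − 0.24 = 0.76
~(z ↔ y) = 1 − 0.76 = 0.24
~~(z ↔ y) = 1 − 0.24 = 0.76
((x → z) ↔ z) → ~~(z ↔ y) = min(1, 1 − 0.98 + 0.76) = min(1, 0.78) = 0.78
~(((x → z) ↔ z) → ~~(z ↔ y)) = 1 − 0.78 = 0.22
~~(((x → z) ↔ z) → ~~(z ↔ y)) = 1 − 0.22 = 0.78
~~~(((x → z) ↔ z) → ~~(z ↔ y)) = 1 − 0.78 = 0.22

0.22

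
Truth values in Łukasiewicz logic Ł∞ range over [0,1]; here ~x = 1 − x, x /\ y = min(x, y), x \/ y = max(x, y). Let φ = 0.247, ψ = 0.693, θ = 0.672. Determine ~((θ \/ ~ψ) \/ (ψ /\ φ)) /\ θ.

~ψ = 1 − 0.693 = 0.307
θ \/ ~ψ = max(0.672, 0.307) = 0.672
ψ /\ φ = min(0.693, 0.247) = 0.247
(θ \/ ~ψ) \/ (ψ /\ φ) = max(0.672, 0.247) = 0.672
~((θ \/ ~ψ) \/ (ψ /\ φ)) = 1 − 0.672 = 0.328
~((θ \/ ~ψ) \/ (ψ /\ φ)) /\ θ = min(0.328, 0.672) = 0.328

0.328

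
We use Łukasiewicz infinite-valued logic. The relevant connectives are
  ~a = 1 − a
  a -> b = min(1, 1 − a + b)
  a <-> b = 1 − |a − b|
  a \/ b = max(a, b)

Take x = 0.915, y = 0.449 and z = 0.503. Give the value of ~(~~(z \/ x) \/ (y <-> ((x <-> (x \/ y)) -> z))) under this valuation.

0.054

z \/ x = max(0.503, 0.915) = 0.915
~(z \/ x) = 1 − 0.915 = 0.085
~~(z \/ x) = 1 − 0.085 = 0.915
x \/ y = max(0.915, 0.449) = 0.915
x <-> (x \/ y) = 1 − |0.915 − 0.915| = 1 − 0.000 = 1.000
(x <-> (x \/ y)) -> z = min(1, 1 − 1.000 + 0.503) = min(1, 0.503) = 0.503
y <-> ((x <-> (x \/ y)) -> z) = 1 − |0.449 − 0.503| = 1 − 0.054 = 0.946
~~(z \/ x) \/ (y <-> ((x <-> (x \/ y)) -> z)) = max(0.915, 0.946) = 0.946
~(~~(z \/ x) \/ (y <-> ((x <-> (x \/ y)) -> z))) = 1 − 0.946 = 0.054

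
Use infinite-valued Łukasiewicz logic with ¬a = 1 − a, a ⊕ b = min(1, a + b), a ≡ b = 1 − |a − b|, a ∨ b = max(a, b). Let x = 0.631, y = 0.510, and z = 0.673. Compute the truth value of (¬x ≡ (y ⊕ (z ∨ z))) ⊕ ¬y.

¬x = 1 − 0.631 = 0.369
z ∨ z = max(0.673, 0.673) = 0.673
y ⊕ (z ∨ z) = min(1, 0.510 + 0.673) = min(1, 1.183) = 1.000
¬x ≡ (y ⊕ (z ∨ z)) = 1 − |0.369 − 1.000| = 1 − 0.631 = 0.369
¬y = 1 − 0.510 = 0.490
(¬x ≡ (y ⊕ (z ∨ z))) ⊕ ¬y = min(1, 0.369 + 0.490) = min(1, 0.859) = 0.859

0.859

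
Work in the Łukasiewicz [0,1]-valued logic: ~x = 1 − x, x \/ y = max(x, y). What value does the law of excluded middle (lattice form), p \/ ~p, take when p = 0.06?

0.94

~p = 1 − 0.06 = 0.94
p \/ ~p = max(0.06, 0.94) = 0.94
(The value 0.94 < 1 shows this instance is not satisfied; not a Ł∞-tautology — its value is max(a, 1−a).)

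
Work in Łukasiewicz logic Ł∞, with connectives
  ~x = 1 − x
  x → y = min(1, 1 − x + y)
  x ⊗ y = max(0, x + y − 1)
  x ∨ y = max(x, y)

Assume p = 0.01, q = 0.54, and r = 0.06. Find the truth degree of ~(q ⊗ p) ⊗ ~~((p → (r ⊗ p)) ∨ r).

0.99

q ⊗ p = max(0, 0.54 + 0.01 − 1) = max(0, -0.45) = 0.00
~(q ⊗ p) = 1 − 0.00 = 1.00
r ⊗ p = max(0, 0.06 + 0.01 − 1) = max(0, -0.93) = 0.00
p → (r ⊗ p) = min(1, 1 − 0.01 + 0.00) = min(1, 0.99) = 0.99
(p → (r ⊗ p)) ∨ r = max(0.99, 0.06) = 0.99
~((p → (r ⊗ p)) ∨ r) = 1 − 0.99 = 0.01
~~((p → (r ⊗ p)) ∨ r) = 1 − 0.01 = 0.99
~(q ⊗ p) ⊗ ~~((p → (r ⊗ p)) ∨ r) = max(0, 1.00 + 0.99 − 1) = max(0, 0.99) = 0.99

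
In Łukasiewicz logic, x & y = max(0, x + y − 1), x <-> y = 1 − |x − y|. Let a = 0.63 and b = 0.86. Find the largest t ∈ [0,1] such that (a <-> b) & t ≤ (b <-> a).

a <-> b = 1 − |0.63 − 0.86| = 1 − 0.23 = 0.77
So the left factor is a <-> b = 0.77.
b <-> a = 1 − |0.86 − 0.63| = 1 − 0.23 = 0.77
So the right-hand bound is b <-> a = 0.77.
The residuum of the Łukasiewicz t-norm gives the supremum: min(1, 1 − 0.77 + 0.77).
1 − 0.77 + 0.77 = 1.00, so t = min(1, 1.00) = 1.00.
Check: 0.77 & 1.00 = max(0, 0.77) = 0.77 ≤ 0.77.

1.00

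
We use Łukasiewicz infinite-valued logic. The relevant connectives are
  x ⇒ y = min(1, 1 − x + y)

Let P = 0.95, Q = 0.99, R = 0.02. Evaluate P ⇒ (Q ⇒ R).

0.08

Q ⇒ R = min(1, 1 − 0.99 + 0.02) = min(1, 0.03) = 0.03
P ⇒ (Q ⇒ R) = min(1, 1 − 0.95 + 0.03) = min(1, 0.08) = 0.08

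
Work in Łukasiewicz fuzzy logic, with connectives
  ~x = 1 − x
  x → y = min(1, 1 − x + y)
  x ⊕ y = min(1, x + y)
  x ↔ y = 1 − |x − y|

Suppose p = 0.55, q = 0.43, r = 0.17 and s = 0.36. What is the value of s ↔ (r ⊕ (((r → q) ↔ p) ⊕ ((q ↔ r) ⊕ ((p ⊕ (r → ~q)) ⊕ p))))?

r → q = min(1, 1 − 0.17 + 0.43) = min(1, 1.26) = 1.00
(r → q) ↔ p = 1 − |1.00 − 0.55| = 1 − 0.45 = 0.55
q ↔ r = 1 − |0.43 − 0.17| = 1 − 0.26 = 0.74
~q = 1 − 0.43 = 0.57
r → ~q = min(1, 1 − 0.17 + 0.57) = min(1, 1.40) = 1.00
p ⊕ (r → ~q) = min(1, 0.55 + 1.00) = min(1, 1.55) = 1.00
(p ⊕ (r → ~q)) ⊕ p = min(1, 1.00 + 0.55) = min(1, 1.55) = 1.00
(q ↔ r) ⊕ ((p ⊕ (r → ~q)) ⊕ p) = min(1, 0.74 + 1.00) = min(1, 1.74) = 1.00
((r → q) ↔ p) ⊕ ((q ↔ r) ⊕ ((p ⊕ (r → ~q)) ⊕ p)) = min(1, 0.55 + 1.00) = min(1, 1.55) = 1.00
r ⊕ (((r → q) ↔ p) ⊕ ((q ↔ r) ⊕ ((p ⊕ (r → ~q)) ⊕ p))) = min(1, 0.17 + 1.00) = min(1, 1.17) = 1.00
s ↔ (r ⊕ (((r → q) ↔ p) ⊕ ((q ↔ r) ⊕ ((p ⊕ (r → ~q)) ⊕ p)))) = 1 − |0.36 − 1.00| = 1 − 0.64 = 0.36

0.36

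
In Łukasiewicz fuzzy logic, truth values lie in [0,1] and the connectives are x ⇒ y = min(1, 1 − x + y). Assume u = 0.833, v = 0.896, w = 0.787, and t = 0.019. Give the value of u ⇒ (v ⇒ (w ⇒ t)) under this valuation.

w ⇒ t = min(1, 1 − 0.787 + 0.019) = min(1, 0.232) = 0.232
v ⇒ (w ⇒ t) = min(1, 1 − 0.896 + 0.232) = min(1, 0.336) = 0.336
u ⇒ (v ⇒ (w ⇒ t)) = min(1, 1 − 0.833 + 0.336) = min(1, 0.503) = 0.503

0.503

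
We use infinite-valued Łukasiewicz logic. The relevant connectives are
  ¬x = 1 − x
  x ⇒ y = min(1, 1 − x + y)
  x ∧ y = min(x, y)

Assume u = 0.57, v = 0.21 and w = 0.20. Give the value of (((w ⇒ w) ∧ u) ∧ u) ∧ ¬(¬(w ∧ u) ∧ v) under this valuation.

w ⇒ w = min(1, 1 − 0.20 + 0.20) = min(1, 1.00) = 1.00
(w ⇒ w) ∧ u = min(1.00, 0.57) = 0.57
((w ⇒ w) ∧ u) ∧ u = min(0.57, 0.57) = 0.57
w ∧ u = min(0.20, 0.57) = 0.20
¬(w ∧ u) = 1 − 0.20 = 0.80
¬(w ∧ u) ∧ v = min(0.80, 0.21) = 0.21
¬(¬(w ∧ u) ∧ v) = 1 − 0.21 = 0.79
(((w ⇒ w) ∧ u) ∧ u) ∧ ¬(¬(w ∧ u) ∧ v) = min(0.57, 0.79) = 0.57

0.57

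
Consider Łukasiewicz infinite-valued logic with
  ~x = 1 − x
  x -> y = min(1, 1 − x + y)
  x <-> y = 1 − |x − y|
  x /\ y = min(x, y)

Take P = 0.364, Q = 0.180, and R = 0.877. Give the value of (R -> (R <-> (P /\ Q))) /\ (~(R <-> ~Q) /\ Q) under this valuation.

0.057

P /\ Q = min(0.364, 0.180) = 0.180
R <-> (P /\ Q) = 1 − |0.877 − 0.180| = 1 − 0.697 = 0.303
R -> (R <-> (P /\ Q)) = min(1, 1 − 0.877 + 0.303) = min(1, 0.426) = 0.426
~Q = 1 − 0.180 = 0.820
R <-> ~Q = 1 − |0.877 − 0.820| = 1 − 0.057 = 0.943
~(R <-> ~Q) = 1 − 0.943 = 0.057
~(R <-> ~Q) /\ Q = min(0.057, 0.180) = 0.057
(R -> (R <-> (P /\ Q))) /\ (~(R <-> ~Q) /\ Q) = min(0.426, 0.057) = 0.057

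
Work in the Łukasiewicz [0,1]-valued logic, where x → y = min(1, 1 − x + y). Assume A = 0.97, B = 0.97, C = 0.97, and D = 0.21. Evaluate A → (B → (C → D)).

C → D = min(1, 1 − 0.97 + 0.21) = min(1, 0.24) = 0.24
B → (C → D) = min(1, 1 − 0.97 + 0.24) = min(1, 0.27) = 0.27
A → (B → (C → D)) = min(1, 1 − 0.97 + 0.27) = min(1, 0.30) = 0.30

0.30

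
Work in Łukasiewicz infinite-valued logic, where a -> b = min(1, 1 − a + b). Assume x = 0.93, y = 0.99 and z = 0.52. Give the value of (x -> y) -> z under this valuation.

0.52

x -> y = min(1, 1 − 0.93 + 0.99) = min(1, 1.06) = 1.00
(x -> y) -> z = min(1, 1 − 1.00 + 0.52) = min(1, 0.52) = 0.52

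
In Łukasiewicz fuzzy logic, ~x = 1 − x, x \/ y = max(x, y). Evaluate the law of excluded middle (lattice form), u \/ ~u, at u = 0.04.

0.96

~u = 1 − 0.04 = 0.96
u \/ ~u = max(0.04, 0.96) = 0.96
(The value 0.96 < 1 shows this instance is not satisfied; not a Ł∞-tautology — its value is max(a, 1−a).)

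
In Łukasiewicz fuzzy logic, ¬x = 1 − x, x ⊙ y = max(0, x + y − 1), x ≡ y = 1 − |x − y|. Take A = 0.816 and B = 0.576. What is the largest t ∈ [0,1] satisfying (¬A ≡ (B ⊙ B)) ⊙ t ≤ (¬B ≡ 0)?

¬A = 1 − 0.816 = 0.184
B ⊙ B = max(0, 0.576 + 0.576 − 1) = max(0, 0.152) = 0.152
¬A ≡ (B ⊙ B) = 1 − |0.184 − 0.152| = 1 − 0.032 = 0.968
So the left factor is ¬A ≡ (B ⊙ B) = 0.968.
¬B = 1 − 0.576 = 0.424
¬B ≡ 0 = 1 − |0.424 − 0.000| = 1 − 0.424 = 0.576
So the right-hand bound is ¬B ≡ 0 = 0.576.
The residuum of the Łukasiewicz t-norm gives the supremum: min(1, 1 − 0.968 + 0.576).
1 − 0.968 + 0.576 = 0.608, so t = min(1, 0.608) = 0.608.
Check: 0.968 ⊙ 0.608 = max(0, 0.576) = 0.576 ≤ 0.576.

0.608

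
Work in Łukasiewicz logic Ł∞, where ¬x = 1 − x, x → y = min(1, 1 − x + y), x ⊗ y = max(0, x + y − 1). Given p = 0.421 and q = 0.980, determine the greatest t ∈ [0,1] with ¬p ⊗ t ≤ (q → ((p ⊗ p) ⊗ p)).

0.441

¬p = 1 − 0.421 = 0.579
So the left factor is ¬p = 0.579.
p ⊗ p = max(0, 0.421 + 0.421 − 1) = max(0, -0.158) = 0.000
(p ⊗ p) ⊗ p = max(0, 0.000 + 0.421 − 1) = max(0, -0.579) = 0.000
q → ((p ⊗ p) ⊗ p) = min(1, 1 − 0.980 + 0.000) = min(1, 0.020) = 0.020
So the right-hand bound is q → ((p ⊗ p) ⊗ p) = 0.020.
The residuum of the Łukasiewicz t-norm gives the supremum: min(1, 1 − 0.579 + 0.020).
1 − 0.579 + 0.020 = 0.441, so t = min(1, 0.441) = 0.441.
Check: 0.579 ⊗ 0.441 = max(0, 0.020) = 0.020 ≤ 0.020.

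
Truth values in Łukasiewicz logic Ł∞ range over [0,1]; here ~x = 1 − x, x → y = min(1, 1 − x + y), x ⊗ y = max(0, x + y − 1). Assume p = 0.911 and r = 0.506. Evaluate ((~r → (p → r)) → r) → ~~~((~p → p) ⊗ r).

0.988

~r = 1 − 0.506 = 0.494
p → r = min(1, 1 − 0.911 + 0.506) = min(1, 0.595) = 0.595
~r → (p → r) = min(1, 1 − 0.494 + 0.595) = min(1, 1.101) = 1.000
(~r → (p → r)) → r = min(1, 1 − 1.000 + 0.506) = min(1, 0.506) = 0.506
~p = 1 − 0.911 = 0.089
~p → p = min(1, 1 − 0.089 + 0.911) = min(1, 1.822) = 1.000
(~p → p) ⊗ r = max(0, 1.000 + 0.506 − 1) = max(0, 0.506) = 0.506
~((~p → p) ⊗ r) = 1 − 0.506 = 0.494
~~((~p → p) ⊗ r) = 1 − 0.494 = 0.506
~~~((~p → p) ⊗ r) = 1 − 0.506 = 0.494
((~r → (p → r)) → r) → ~~~((~p → p) ⊗ r) = min(1, 1 − 0.506 + 0.494) = min(1, 0.988) = 0.988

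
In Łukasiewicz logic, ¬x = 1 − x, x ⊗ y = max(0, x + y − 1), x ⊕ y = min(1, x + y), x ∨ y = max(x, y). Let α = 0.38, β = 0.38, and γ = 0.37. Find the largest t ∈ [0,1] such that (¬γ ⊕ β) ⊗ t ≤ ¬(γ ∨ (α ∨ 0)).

¬γ = 1 − 0.37 = 0.63
¬γ ⊕ β = min(1, 0.63 + 0.38) = min(1, 1.01) = 1.00
So the left factor is ¬γ ⊕ β = 1.00.
α ∨ 0 = max(0.38, 0.00) = 0.38
γ ∨ (α ∨ 0) = max(0.37, 0.38) = 0.38
¬(γ ∨ (α ∨ 0)) = 1 − 0.38 = 0.62
So the right-hand bound is ¬(γ ∨ (α ∨ 0)) = 0.62.
The residuum of the Łukasiewicz t-norm gives the supremum: min(1, 1 − 1.00 + 0.62).
1 − 1.00 + 0.62 = 0.62, so t = min(1, 0.62) = 0.62.
Check: 1.00 ⊗ 0.62 = max(0, 0.62) = 0.62 ≤ 0.62.

0.62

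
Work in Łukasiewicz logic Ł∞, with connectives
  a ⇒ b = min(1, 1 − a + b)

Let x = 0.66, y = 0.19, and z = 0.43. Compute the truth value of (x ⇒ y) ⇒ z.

0.90

x ⇒ y = min(1, 1 − 0.66 + 0.19) = min(1, 0.53) = 0.53
(x ⇒ y) ⇒ z = min(1, 1 − 0.53 + 0.43) = min(1, 0.90) = 0.90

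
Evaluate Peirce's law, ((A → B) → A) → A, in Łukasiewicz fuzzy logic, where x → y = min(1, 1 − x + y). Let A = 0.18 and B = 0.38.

1.00

A → B = min(1, 1 − 0.18 + 0.38) = min(1, 1.20) = 1.00
(A → B) → A = min(1, 1 − 1.00 + 0.18) = min(1, 0.18) = 0.18
((A → B) → A) → A = min(1, 1 − 0.18 + 0.18) = min(1, 1.00) = 1.00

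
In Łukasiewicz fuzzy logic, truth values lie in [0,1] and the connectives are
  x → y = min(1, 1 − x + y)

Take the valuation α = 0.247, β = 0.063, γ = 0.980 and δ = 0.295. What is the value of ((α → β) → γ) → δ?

0.295

α → β = min(1, 1 − 0.247 + 0.063) = min(1, 0.816) = 0.816
(α → β) → γ = min(1, 1 − 0.816 + 0.980) = min(1, 1.164) = 1.000
((α → β) → γ) → δ = min(1, 1 − 1.000 + 0.295) = min(1, 0.295) = 0.295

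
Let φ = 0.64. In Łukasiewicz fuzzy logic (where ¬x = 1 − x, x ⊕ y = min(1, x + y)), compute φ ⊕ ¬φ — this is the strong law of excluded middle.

1.00

¬φ = 1 − 0.64 = 0.36
φ ⊕ ¬φ = min(1, 0.64 + 0.36) = min(1, 1.00) = 1.00
(As expected: always 1 in Ł∞ since a ⊕ (1−a) = 1.)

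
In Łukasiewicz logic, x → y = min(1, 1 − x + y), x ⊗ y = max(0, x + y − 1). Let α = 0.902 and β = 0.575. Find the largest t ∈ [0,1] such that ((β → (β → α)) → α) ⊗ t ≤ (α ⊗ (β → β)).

1.000

β → α = min(1, 1 − 0.575 + 0.902) = min(1, 1.327) = 1.000
β → (β → α) = min(1, 1 − 0.575 + 1.000) = min(1, 1.425) = 1.000
(β → (β → α)) → α = min(1, 1 − 1.000 + 0.902) = min(1, 0.902) = 0.902
So the left factor is (β → (β → α)) → α = 0.902.
β → β = min(1, 1 − 0.575 + 0.575) = min(1, 1.000) = 1.000
α ⊗ (β → β) = max(0, 0.902 + 1.000 − 1) = max(0, 0.902) = 0.902
So the right-hand bound is α ⊗ (β → β) = 0.902.
The residuum of the Łukasiewicz t-norm gives the supremum: min(1, 1 − 0.902 + 0.902).
1 − 0.902 + 0.902 = 1.000, so t = min(1, 1.000) = 1.000.
Check: 0.902 ⊗ 1.000 = max(0, 0.902) = 0.902 ≤ 0.902.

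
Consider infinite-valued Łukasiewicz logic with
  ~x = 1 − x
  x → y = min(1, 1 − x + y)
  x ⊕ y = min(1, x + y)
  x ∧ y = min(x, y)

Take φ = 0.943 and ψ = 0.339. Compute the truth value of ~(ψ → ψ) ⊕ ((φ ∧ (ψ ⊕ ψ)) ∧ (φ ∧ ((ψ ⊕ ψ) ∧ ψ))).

0.339

ψ → ψ = min(1, 1 − 0.339 + 0.339) = min(1, 1.000) = 1.000
~(ψ → ψ) = 1 − 1.000 = 0.000
ψ ⊕ ψ = min(1, 0.339 + 0.339) = min(1, 0.678) = 0.678
φ ∧ (ψ ⊕ ψ) = min(0.943, 0.678) = 0.678
(ψ ⊕ ψ) ∧ ψ = min(0.678, 0.339) = 0.339
φ ∧ ((ψ ⊕ ψ) ∧ ψ) = min(0.943, 0.339) = 0.339
(φ ∧ (ψ ⊕ ψ)) ∧ (φ ∧ ((ψ ⊕ ψ) ∧ ψ)) = min(0.678, 0.339) = 0.339
~(ψ → ψ) ⊕ ((φ ∧ (ψ ⊕ ψ)) ∧ (φ ∧ ((ψ ⊕ ψ) ∧ ψ))) = min(1, 0.000 + 0.339) = min(1, 0.339) = 0.339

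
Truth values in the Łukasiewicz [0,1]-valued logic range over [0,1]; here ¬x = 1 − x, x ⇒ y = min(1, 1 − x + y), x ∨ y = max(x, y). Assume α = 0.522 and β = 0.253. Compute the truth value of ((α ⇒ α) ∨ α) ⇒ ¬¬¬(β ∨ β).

0.747

α ⇒ α = min(1, 1 − 0.522 + 0.522) = min(1, 1.000) = 1.000
(α ⇒ α) ∨ α = max(1.000, 0.522) = 1.000
β ∨ β = max(0.253, 0.253) = 0.253
¬(β ∨ β) = 1 − 0.253 = 0.747
¬¬(β ∨ β) = 1 − 0.747 = 0.253
¬¬¬(β ∨ β) = 1 − 0.253 = 0.747
((α ⇒ α) ∨ α) ⇒ ¬¬¬(β ∨ β) = min(1, 1 − 1.000 + 0.747) = min(1, 0.747) = 0.747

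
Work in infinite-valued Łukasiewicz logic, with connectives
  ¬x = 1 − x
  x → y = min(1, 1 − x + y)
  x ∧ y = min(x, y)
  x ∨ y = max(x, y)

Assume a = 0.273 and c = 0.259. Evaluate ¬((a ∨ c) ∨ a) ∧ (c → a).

0.727

a ∨ c = max(0.273, 0.259) = 0.273
(a ∨ c) ∨ a = max(0.273, 0.273) = 0.273
¬((a ∨ c) ∨ a) = 1 − 0.273 = 0.727
c → a = min(1, 1 − 0.259 + 0.273) = min(1, 1.014) = 1.000
¬((a ∨ c) ∨ a) ∧ (c → a) = min(0.727, 1.000) = 0.727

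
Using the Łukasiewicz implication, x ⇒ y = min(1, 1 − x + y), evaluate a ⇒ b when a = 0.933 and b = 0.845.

a ⇒ b = min(1, 1 − 0.933 + 0.845) = min(1, 0.912) = 0.912
For comparison, the Gödel implication (1 if x ≤ y else y) would give 0.845.

0.912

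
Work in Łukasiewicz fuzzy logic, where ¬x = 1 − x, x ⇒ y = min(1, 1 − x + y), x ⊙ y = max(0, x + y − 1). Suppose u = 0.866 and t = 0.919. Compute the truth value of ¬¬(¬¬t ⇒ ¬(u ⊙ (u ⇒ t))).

0.215

¬t = 1 − 0.919 = 0.081
¬¬t = 1 − 0.081 = 0.919
u ⇒ t = min(1, 1 − 0.866 + 0.919) = min(1, 1.053) = 1.000
u ⊙ (u ⇒ t) = max(0, 0.866 + 1.000 − 1) = max(0, 0.866) = 0.866
¬(u ⊙ (u ⇒ t)) = 1 − 0.866 = 0.134
¬¬t ⇒ ¬(u ⊙ (u ⇒ t)) = min(1, 1 − 0.919 + 0.134) = min(1, 0.215) = 0.215
¬(¬¬t ⇒ ¬(u ⊙ (u ⇒ t))) = 1 − 0.215 = 0.785
¬¬(¬¬t ⇒ ¬(u ⊙ (u ⇒ t))) = 1 − 0.785 = 0.215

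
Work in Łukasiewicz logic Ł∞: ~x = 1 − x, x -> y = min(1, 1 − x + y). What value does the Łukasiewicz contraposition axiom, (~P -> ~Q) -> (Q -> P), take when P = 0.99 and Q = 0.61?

1.00

~P = 1 − 0.99 = 0.01
~Q = 1 − 0.61 = 0.39
~P -> ~Q = min(1, 1 − 0.01 + 0.39) = min(1, 1.38) = 1.00
Q -> P = min(1, 1 − 0.61 + 0.99) = min(1, 1.38) = 1.00
(~P -> ~Q) -> (Q -> P) = min(1, 1 − 1.00 + 1.00) = min(1, 1.00) = 1.00
(As expected: an axiom of Ł∞, always 1.)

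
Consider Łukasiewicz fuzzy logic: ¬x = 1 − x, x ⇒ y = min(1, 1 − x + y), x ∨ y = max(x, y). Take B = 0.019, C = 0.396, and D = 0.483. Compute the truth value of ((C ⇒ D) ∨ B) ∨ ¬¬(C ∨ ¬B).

1.000

C ⇒ D = min(1, 1 − 0.396 + 0.483) = min(1, 1.087) = 1.000
(C ⇒ D) ∨ B = max(1.000, 0.019) = 1.000
¬B = 1 − 0.019 = 0.981
C ∨ ¬B = max(0.396, 0.981) = 0.981
¬(C ∨ ¬B) = 1 − 0.981 = 0.019
¬¬(C ∨ ¬B) = 1 − 0.019 = 0.981
((C ⇒ D) ∨ B) ∨ ¬¬(C ∨ ¬B) = max(1.000, 0.981) = 1.000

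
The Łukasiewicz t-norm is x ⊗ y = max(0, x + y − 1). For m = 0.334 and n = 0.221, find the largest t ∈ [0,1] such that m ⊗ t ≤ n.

The residuum of the Łukasiewicz t-norm gives the supremum: min(1, 1 − 0.334 + 0.221).
1 − 0.334 + 0.221 = 0.887, so t = min(1, 0.887) = 0.887.
Check: 0.334 ⊗ 0.887 = max(0, 0.221) = 0.221 ≤ 0.221.

0.887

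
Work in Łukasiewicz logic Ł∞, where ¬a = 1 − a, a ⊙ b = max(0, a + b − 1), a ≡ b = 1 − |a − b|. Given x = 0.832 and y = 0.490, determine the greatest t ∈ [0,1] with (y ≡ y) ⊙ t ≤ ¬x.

0.168

y ≡ y = 1 − |0.490 − 0.490| = 1 − 0.000 = 1.000
So the left factor is y ≡ y = 1.000.
¬x = 1 − 0.832 = 0.168
So the right-hand bound is ¬x = 0.168.
The residuum of the Łukasiewicz t-norm gives the supremum: min(1, 1 − 1.000 + 0.168).
1 − 1.000 + 0.168 = 0.168, so t = min(1, 0.168) = 0.168.
Check: 1.000 ⊙ 0.168 = max(0, 0.168) = 0.168 ≤ 0.168.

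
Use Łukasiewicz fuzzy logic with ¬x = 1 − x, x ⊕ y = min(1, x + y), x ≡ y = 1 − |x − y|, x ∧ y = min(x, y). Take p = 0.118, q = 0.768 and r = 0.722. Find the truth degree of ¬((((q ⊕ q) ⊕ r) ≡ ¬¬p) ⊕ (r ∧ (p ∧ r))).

q ⊕ q = min(1, 0.768 + 0.768) = min(1, 1.536) = 1.000
(q ⊕ q) ⊕ r = min(1, 1.000 + 0.722) = min(1, 1.722) = 1.000
¬p = 1 − 0.118 = 0.882
¬¬p = 1 − 0.882 = 0.118
((q ⊕ q) ⊕ r) ≡ ¬¬p = 1 − |1.000 − 0.118| = 1 − 0.882 = 0.118
p ∧ r = min(0.118, 0.722) = 0.118
r ∧ (p ∧ r) = min(0.722, 0.118) = 0.118
(((q ⊕ q) ⊕ r) ≡ ¬¬p) ⊕ (r ∧ (p ∧ r)) = min(1, 0.118 + 0.118) = min(1, 0.236) = 0.236
¬((((q ⊕ q) ⊕ r) ≡ ¬¬p) ⊕ (r ∧ (p ∧ r))) = 1 − 0.236 = 0.764

0.764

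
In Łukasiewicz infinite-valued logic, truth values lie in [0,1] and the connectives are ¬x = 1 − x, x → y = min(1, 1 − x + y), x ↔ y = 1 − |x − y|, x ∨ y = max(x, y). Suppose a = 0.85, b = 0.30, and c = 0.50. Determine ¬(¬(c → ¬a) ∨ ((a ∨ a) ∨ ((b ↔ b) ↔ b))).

0.15

¬a = 1 − 0.85 = 0.15
c → ¬a = min(1, 1 − 0.50 + 0.15) = min(1, 0.65) = 0.65
¬(c → ¬a) = 1 − 0.65 = 0.35
a ∨ a = max(0.85, 0.85) = 0.85
b ↔ b = 1 − |0.30 − 0.30| = 1 − 0.00 = 1.00
(b ↔ b) ↔ b = 1 − |1.00 − 0.30| = 1 − 0.70 = 0.30
(a ∨ a) ∨ ((b ↔ b) ↔ b) = max(0.85, 0.30) = 0.85
¬(c → ¬a) ∨ ((a ∨ a) ∨ ((b ↔ b) ↔ b)) = max(0.35, 0.85) = 0.85
¬(¬(c → ¬a) ∨ ((a ∨ a) ∨ ((b ↔ b) ↔ b))) = 1 − 0.85 = 0.15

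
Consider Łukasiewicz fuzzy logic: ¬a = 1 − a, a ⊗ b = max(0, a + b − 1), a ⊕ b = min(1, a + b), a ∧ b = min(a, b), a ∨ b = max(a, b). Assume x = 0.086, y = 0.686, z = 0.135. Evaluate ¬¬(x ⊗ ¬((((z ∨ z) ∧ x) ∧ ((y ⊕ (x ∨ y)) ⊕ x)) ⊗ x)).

z ∨ z = max(0.135, 0.135) = 0.135
(z ∨ z) ∧ x = min(0.135, 0.086) = 0.086
x ∨ y = max(0.086, 0.686) = 0.686
y ⊕ (x ∨ y) = min(1, 0.686 + 0.686) = min(1, 1.372) = 1.000
(y ⊕ (x ∨ y)) ⊕ x = min(1, 1.000 + 0.086) = min(1, 1.086) = 1.000
((z ∨ z) ∧ x) ∧ ((y ⊕ (x ∨ y)) ⊕ x) = min(0.086, 1.000) = 0.086
(((z ∨ z) ∧ x) ∧ ((y ⊕ (x ∨ y)) ⊕ x)) ⊗ x = max(0, 0.086 + 0.086 − 1) = max(0, -0.828) = 0.000
¬((((z ∨ z) ∧ x) ∧ ((y ⊕ (x ∨ y)) ⊕ x)) ⊗ x) = 1 − 0.000 = 1.000
x ⊗ ¬((((z ∨ z) ∧ x) ∧ ((y ⊕ (x ∨ y)) ⊕ x)) ⊗ x) = max(0, 0.086 + 1.000 − 1) = max(0, 0.086) = 0.086
¬(x ⊗ ¬((((z ∨ z) ∧ x) ∧ ((y ⊕ (x ∨ y)) ⊕ x)) ⊗ x)) = 1 − 0.086 = 0.914
¬¬(x ⊗ ¬((((z ∨ z) ∧ x) ∧ ((y ⊕ (x ∨ y)) ⊕ x)) ⊗ x)) = 1 − 0.914 = 0.086

0.086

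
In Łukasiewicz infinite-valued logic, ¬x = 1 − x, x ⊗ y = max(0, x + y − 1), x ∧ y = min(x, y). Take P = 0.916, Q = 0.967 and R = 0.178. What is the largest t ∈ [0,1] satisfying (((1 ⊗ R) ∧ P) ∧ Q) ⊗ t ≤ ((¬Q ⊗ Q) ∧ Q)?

0.822

1 ⊗ R = max(0, 1.000 + 0.178 − 1) = max(0, 0.178) = 0.178
(1 ⊗ R) ∧ P = min(0.178, 0.916) = 0.178
((1 ⊗ R) ∧ P) ∧ Q = min(0.178, 0.967) = 0.178
So the left factor is ((1 ⊗ R) ∧ P) ∧ Q = 0.178.
¬Q = 1 − 0.967 = 0.033
¬Q ⊗ Q = max(0, 0.033 + 0.967 − 1) = max(0, 0.000) = 0.000
(¬Q ⊗ Q) ∧ Q = min(0.000, 0.967) = 0.000
So the right-hand bound is (¬Q ⊗ Q) ∧ Q = 0.000.
The residuum of the Łukasiewicz t-norm gives the supremum: min(1, 1 − 0.178 + 0.000).
1 − 0.178 + 0.000 = 0.822, so t = min(1, 0.822) = 0.822.
Check: 0.178 ⊗ 0.822 = max(0, 0.000) = 0.000 ≤ 0.000.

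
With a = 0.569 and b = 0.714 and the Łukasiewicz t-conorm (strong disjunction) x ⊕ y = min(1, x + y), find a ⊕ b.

a ⊕ b = min(1, 0.569 + 0.714) = min(1, 1.283) = 1.000
For comparison, the Gödel t-conorm max(x, y) would give 0.714.

1.000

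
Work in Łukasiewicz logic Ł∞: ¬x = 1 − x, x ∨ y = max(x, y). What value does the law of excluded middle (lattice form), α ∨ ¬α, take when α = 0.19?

0.81

¬α = 1 − 0.19 = 0.81
α ∨ ¬α = max(0.19, 0.81) = 0.81
(The value 0.81 < 1 shows this instance is not satisfied; not a Ł∞-tautology — its value is max(a, 1−a).)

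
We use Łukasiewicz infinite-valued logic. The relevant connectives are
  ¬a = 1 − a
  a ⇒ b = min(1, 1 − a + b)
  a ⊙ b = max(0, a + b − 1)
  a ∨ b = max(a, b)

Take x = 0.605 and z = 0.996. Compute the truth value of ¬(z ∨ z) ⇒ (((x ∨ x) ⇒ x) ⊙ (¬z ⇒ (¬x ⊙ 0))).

z ∨ z = max(0.996, 0.996) = 0.996
¬(z ∨ z) = 1 − 0.996 = 0.004
x ∨ x = max(0.605, 0.605) = 0.605
(x ∨ x) ⇒ x = min(1, 1 − 0.605 + 0.605) = min(1, 1.000) = 1.000
¬z = 1 − 0.996 = 0.004
¬x = 1 − 0.605 = 0.395
¬x ⊙ 0 = max(0, 0.395 + 0.000 − 1) = max(0, -0.605) = 0.000
¬z ⇒ (¬x ⊙ 0) = min(1, 1 − 0.004 + 0.000) = min(1, 0.996) = 0.996
((x ∨ x) ⇒ x) ⊙ (¬z ⇒ (¬x ⊙ 0)) = max(0, 1.000 + 0.996 − 1) = max(0, 0.996) = 0.996
¬(z ∨ z) ⇒ (((x ∨ x) ⇒ x) ⊙ (¬z ⇒ (¬x ⊙ 0))) = min(1, 1 − 0.004 + 0.996) = min(1, 1.992) = 1.000

1.000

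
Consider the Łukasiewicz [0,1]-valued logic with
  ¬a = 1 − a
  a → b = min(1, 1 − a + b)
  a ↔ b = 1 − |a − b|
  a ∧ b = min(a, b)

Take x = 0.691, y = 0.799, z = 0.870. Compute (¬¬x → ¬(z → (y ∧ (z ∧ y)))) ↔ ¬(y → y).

¬x = 1 − 0.691 = 0.309
¬¬x = 1 − 0.309 = 0.691
z ∧ y = min(0.870, 0.799) = 0.799
y ∧ (z ∧ y) = min(0.799, 0.799) = 0.799
z → (y ∧ (z ∧ y)) = min(1, 1 − 0.870 + 0.799) = min(1, 0.929) = 0.929
¬(z → (y ∧ (z ∧ y))) = 1 − 0.929 = 0.071
¬¬x → ¬(z → (y ∧ (z ∧ y))) = min(1, 1 − 0.691 + 0.071) = min(1, 0.380) = 0.380
y → y = min(1, 1 − 0.799 + 0.799) = min(1, 1.000) = 1.000
¬(y → y) = 1 − 1.000 = 0.000
(¬¬x → ¬(z → (y ∧ (z ∧ y)))) ↔ ¬(y → y) = 1 − |0.380 − 0.000| = 1 − 0.380 = 0.620

0.620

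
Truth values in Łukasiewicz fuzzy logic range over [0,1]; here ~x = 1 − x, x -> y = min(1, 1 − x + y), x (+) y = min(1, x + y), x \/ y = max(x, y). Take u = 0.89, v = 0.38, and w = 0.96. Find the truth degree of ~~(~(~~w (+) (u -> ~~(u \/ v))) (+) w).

0.96

~w = 1 − 0.96 = 0.04
~~w = 1 − 0.04 = 0.96
u \/ v = max(0.89, 0.38) = 0.89
~(u \/ v) = 1 − 0.89 = 0.11
~~(u \/ v) = 1 − 0.11 = 0.89
u -> ~~(u \/ v) = min(1, 1 − 0.89 + 0.89) = min(1, 1.00) = 1.00
~~w (+) (u -> ~~(u \/ v)) = min(1, 0.96 + 1.00) = min(1, 1.96) = 1.00
~(~~w (+) (u -> ~~(u \/ v))) = 1 − 1.00 = 0.00
~(~~w (+) (u -> ~~(u \/ v))) (+) w = min(1, 0.00 + 0.96) = min(1, 0.96) = 0.96
~(~(~~w (+) (u -> ~~(u \/ v))) (+) w) = 1 − 0.96 = 0.04
~~(~(~~w (+) (u -> ~~(u \/ v))) (+) w) = 1 − 0.04 = 0.96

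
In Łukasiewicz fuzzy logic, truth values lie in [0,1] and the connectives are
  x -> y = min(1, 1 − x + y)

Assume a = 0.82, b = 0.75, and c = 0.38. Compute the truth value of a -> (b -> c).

b -> c = min(1, 1 − 0.75 + 0.38) = min(1, 0.63) = 0.63
a -> (b -> c) = min(1, 1 − 0.82 + 0.63) = min(1, 0.81) = 0.81

0.81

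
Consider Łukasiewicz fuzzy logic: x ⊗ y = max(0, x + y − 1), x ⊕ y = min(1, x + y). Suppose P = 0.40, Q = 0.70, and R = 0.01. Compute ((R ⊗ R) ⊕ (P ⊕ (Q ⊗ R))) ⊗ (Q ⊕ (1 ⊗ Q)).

R ⊗ R = max(0, 0.01 + 0.01 − 1) = max(0, -0.98) = 0.00
Q ⊗ R = max(0, 0.70 + 0.01 − 1) = max(0, -0.29) = 0.00
P ⊕ (Q ⊗ R) = min(1, 0.40 + 0.00) = min(1, 0.40) = 0.40
(R ⊗ R) ⊕ (P ⊕ (Q ⊗ R)) = min(1, 0.00 + 0.40) = min(1, 0.40) = 0.40
1 ⊗ Q = max(0, 1.00 + 0.70 − 1) = max(0, 0.70) = 0.70
Q ⊕ (1 ⊗ Q) = min(1, 0.70 + 0.70) = min(1, 1.40) = 1.00
((R ⊗ R) ⊕ (P ⊕ (Q ⊗ R))) ⊗ (Q ⊕ (1 ⊗ Q)) = max(0, 0.40 + 1.00 − 1) = max(0, 0.40) = 0.40

0.40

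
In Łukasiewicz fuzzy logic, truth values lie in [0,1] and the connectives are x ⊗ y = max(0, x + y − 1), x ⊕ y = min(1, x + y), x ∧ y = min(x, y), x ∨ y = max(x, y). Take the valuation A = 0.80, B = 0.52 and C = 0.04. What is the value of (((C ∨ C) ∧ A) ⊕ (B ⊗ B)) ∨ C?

C ∨ C = max(0.04, 0.04) = 0.04
(C ∨ C) ∧ A = min(0.04, 0.80) = 0.04
B ⊗ B = max(0, 0.52 + 0.52 − 1) = max(0, 0.04) = 0.04
((C ∨ C) ∧ A) ⊕ (B ⊗ B) = min(1, 0.04 + 0.04) = min(1, 0.08) = 0.08
(((C ∨ C) ∧ A) ⊕ (B ⊗ B)) ∨ C = max(0.08, 0.04) = 0.08

0.08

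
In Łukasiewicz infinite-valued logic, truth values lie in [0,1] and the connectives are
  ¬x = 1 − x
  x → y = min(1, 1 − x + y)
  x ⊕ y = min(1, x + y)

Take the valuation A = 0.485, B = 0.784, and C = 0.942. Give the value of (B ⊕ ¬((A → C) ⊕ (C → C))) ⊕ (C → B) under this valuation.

A → C = min(1, 1 − 0.485 + 0.942) = min(1, 1.457) = 1.000
C → C = min(1, 1 − 0.942 + 0.942) = min(1, 1.000) = 1.000
(A → C) ⊕ (C → C) = min(1, 1.000 + 1.000) = min(1, 2.000) = 1.000
¬((A → C) ⊕ (C → C)) = 1 − 1.000 = 0.000
B ⊕ ¬((A → C) ⊕ (C → C)) = min(1, 0.784 + 0.000) = min(1, 0.784) = 0.784
C → B = min(1, 1 − 0.942 + 0.784) = min(1, 0.842) = 0.842
(B ⊕ ¬((A → C) ⊕ (C → C))) ⊕ (C → B) = min(1, 0.784 + 0.842) = min(1, 1.626) = 1.000

1.000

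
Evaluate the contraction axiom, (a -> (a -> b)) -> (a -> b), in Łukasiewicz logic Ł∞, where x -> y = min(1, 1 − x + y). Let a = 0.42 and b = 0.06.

0.64

a -> b = min(1, 1 − 0.42 + 0.06) = min(1, 0.64) = 0.64
a -> (a -> b) = min(1, 1 − 0.42 + 0.64) = min(1, 1.22) = 1.00
(a -> (a -> b)) -> (a -> b) = min(1, 1 − 1.00 + 0.64) = min(1, 0.64) = 0.64
(The value 0.64 < 1 shows this instance is not satisfied; fails in Ł∞ (the t-norm is not idempotent).)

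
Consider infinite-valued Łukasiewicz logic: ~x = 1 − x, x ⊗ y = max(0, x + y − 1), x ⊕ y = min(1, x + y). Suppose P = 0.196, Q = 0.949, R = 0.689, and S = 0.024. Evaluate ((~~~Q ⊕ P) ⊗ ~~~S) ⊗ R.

~Q = 1 − 0.949 = 0.051
~~Q = 1 − 0.051 = 0.949
~~~Q = 1 − 0.949 = 0.051
~~~Q ⊕ P = min(1, 0.051 + 0.196) = min(1, 0.247) = 0.247
~S = 1 − 0.024 = 0.976
~~S = 1 − 0.976 = 0.024
~~~S = 1 − 0.024 = 0.976
(~~~Q ⊕ P) ⊗ ~~~S = max(0, 0.247 + 0.976 − 1) = max(0, 0.223) = 0.223
((~~~Q ⊕ P) ⊗ ~~~S) ⊗ R = max(0, 0.223 + 0.689 − 1) = max(0, -0.088) = 0.000

0.000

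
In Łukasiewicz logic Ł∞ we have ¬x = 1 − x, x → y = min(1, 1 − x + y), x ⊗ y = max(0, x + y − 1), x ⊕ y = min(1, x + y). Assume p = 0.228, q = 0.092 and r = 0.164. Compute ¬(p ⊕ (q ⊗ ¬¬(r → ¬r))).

0.680

¬r = 1 − 0.164 = 0.836
r → ¬r = min(1, 1 − 0.164 + 0.836) = min(1, 1.672) = 1.000
¬(r → ¬r) = 1 − 1.000 = 0.000
¬¬(r → ¬r) = 1 − 0.000 = 1.000
q ⊗ ¬¬(r → ¬r) = max(0, 0.092 + 1.000 − 1) = max(0, 0.092) = 0.092
p ⊕ (q ⊗ ¬¬(r → ¬r)) = min(1, 0.228 + 0.092) = min(1, 0.320) = 0.320
¬(p ⊕ (q ⊗ ¬¬(r → ¬r))) = 1 − 0.320 = 0.680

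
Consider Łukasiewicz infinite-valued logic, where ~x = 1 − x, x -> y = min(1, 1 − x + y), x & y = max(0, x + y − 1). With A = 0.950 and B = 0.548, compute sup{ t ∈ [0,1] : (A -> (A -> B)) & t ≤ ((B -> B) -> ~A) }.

A -> B = min(1, 1 − 0.950 + 0.548) = min(1, 0.598) = 0.598
A -> (A -> B) = min(1, 1 − 0.950 + 0.598) = min(1, 0.648) = 0.648
So the left factor is A -> (A -> B) = 0.648.
B -> B = min(1, 1 − 0.548 + 0.548) = min(1, 1.000) = 1.000
~A = 1 − 0.950 = 0.050
(B -> B) -> ~A = min(1, 1 − 1.000 + 0.050) = min(1, 0.050) = 0.050
So the right-hand bound is (B -> B) -> ~A = 0.050.
The residuum of the Łukasiewicz t-norm gives the supremum: min(1, 1 − 0.648 + 0.050).
1 − 0.648 + 0.050 = 0.402, so t = min(1, 0.402) = 0.402.
Check: 0.648 & 0.402 = max(0, 0.050) = 0.050 ≤ 0.050.

0.402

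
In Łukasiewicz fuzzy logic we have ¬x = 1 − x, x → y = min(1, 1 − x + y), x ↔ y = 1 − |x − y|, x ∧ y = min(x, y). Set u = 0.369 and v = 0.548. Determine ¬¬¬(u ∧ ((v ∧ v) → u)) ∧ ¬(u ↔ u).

v ∧ v = min(0.548, 0.548) = 0.548
(v ∧ v) → u = min(1, 1 − 0.548 + 0.369) = min(1, 0.821) = 0.821
u ∧ ((v ∧ v) → u) = min(0.369, 0.821) = 0.369
¬(u ∧ ((v ∧ v) → u)) = 1 − 0.369 = 0.631
¬¬(u ∧ ((v ∧ v) → u)) = 1 − 0.631 = 0.369
¬¬¬(u ∧ ((v ∧ v) → u)) = 1 − 0.369 = 0.631
u ↔ u = 1 − |0.369 − 0.369| = 1 − 0.000 = 1.000
¬(u ↔ u) = 1 − 1.000 = 0.000
¬¬¬(u ∧ ((v ∧ v) → u)) ∧ ¬(u ↔ u) = min(0.631, 0.000) = 0.000

0.000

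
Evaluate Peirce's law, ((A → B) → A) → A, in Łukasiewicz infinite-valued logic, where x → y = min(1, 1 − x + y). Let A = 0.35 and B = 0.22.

A → B = min(1, 1 − 0.35 + 0.22) = min(1, 0.87) = 0.87
(A → B) → A = min(1, 1 − 0.87 + 0.35) = min(1, 0.48) = 0.48
((A → B) → A) → A = min(1, 1 − 0.48 + 0.35) = min(1, 0.87) = 0.87
(The value 0.87 < 1 shows this instance is not satisfied; not a Ł∞-tautology in general.)

0.87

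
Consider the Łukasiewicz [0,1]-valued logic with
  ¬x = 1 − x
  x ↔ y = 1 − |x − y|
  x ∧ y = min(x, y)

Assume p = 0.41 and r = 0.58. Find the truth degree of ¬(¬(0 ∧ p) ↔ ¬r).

0 ∧ p = min(0.00, 0.41) = 0.00
¬(0 ∧ p) = 1 − 0.00 = 1.00
¬r = 1 − 0.58 = 0.42
¬(0 ∧ p) ↔ ¬r = 1 − |1.00 − 0.42| = 1 − 0.58 = 0.42
¬(¬(0 ∧ p) ↔ ¬r) = 1 − 0.42 = 0.58

0.58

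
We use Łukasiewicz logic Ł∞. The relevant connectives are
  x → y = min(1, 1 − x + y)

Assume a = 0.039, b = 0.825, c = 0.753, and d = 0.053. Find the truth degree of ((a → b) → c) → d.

a → b = min(1, 1 − 0.039 + 0.825) = min(1, 1.786) = 1.000
(a → b) → c = min(1, 1 − 1.000 + 0.753) = min(1, 0.753) = 0.753
((a → b) → c) → d = min(1, 1 − 0.753 + 0.053) = min(1, 0.300) = 0.300

0.300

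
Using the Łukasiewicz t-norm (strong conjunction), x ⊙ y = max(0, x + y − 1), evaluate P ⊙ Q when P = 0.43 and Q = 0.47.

P ⊙ Q = max(0, 0.43 + 0.47 − 1) = max(0, -0.10) = 0.00
For comparison, the Gödel (minimum) t-norm min(x, y) would give 0.43.

0.00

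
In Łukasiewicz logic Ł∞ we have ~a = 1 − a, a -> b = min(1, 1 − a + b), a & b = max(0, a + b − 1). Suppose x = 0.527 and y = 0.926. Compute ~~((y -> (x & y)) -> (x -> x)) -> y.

0.926

x & y = max(0, 0.527 + 0.926 − 1) = max(0, 0.453) = 0.453
y -> (x & y) = min(1, 1 − 0.926 + 0.453) = min(1, 0.527) = 0.527
x -> x = min(1, 1 − 0.527 + 0.527) = min(1, 1.000) = 1.000
(y -> (x & y)) -> (x -> x) = min(1, 1 − 0.527 + 1.000) = min(1, 1.473) = 1.000
~((y -> (x & y)) -> (x -> x)) = 1 − 1.000 = 0.000
~~((y -> (x & y)) -> (x -> x)) = 1 − 0.000 = 1.000
~~((y -> (x & y)) -> (x -> x)) -> y = min(1, 1 − 1.000 + 0.926) = min(1, 0.926) = 0.926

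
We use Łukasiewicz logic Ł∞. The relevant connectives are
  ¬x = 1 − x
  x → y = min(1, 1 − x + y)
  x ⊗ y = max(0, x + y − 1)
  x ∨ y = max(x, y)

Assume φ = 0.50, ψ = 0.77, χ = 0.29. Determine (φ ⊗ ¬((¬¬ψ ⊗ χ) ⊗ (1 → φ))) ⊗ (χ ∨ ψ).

0.27

¬ψ = 1 − 0.77 = 0.23
¬¬ψ = 1 − 0.23 = 0.77
¬¬ψ ⊗ χ = max(0, 0.77 + 0.29 − 1) = max(0, 0.06) = 0.06
1 → φ = min(1, 1 − 1.00 + 0.50) = min(1, 0.50) = 0.50
(¬¬ψ ⊗ χ) ⊗ (1 → φ) = max(0, 0.06 + 0.50 − 1) = max(0, -0.44) = 0.00
¬((¬¬ψ ⊗ χ) ⊗ (1 → φ)) = 1 − 0.00 = 1.00
φ ⊗ ¬((¬¬ψ ⊗ χ) ⊗ (1 → φ)) = max(0, 0.50 + 1.00 − 1) = max(0, 0.50) = 0.50
χ ∨ ψ = max(0.29, 0.77) = 0.77
(φ ⊗ ¬((¬¬ψ ⊗ χ) ⊗ (1 → φ))) ⊗ (χ ∨ ψ) = max(0, 0.50 + 0.77 − 1) = max(0, 0.27) = 0.27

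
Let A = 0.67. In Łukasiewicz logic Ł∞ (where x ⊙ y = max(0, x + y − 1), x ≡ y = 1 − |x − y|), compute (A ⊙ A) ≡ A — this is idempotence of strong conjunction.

0.67

A ⊙ A = max(0, 0.67 + 0.67 − 1) = max(0, 0.34) = 0.34
(A ⊙ A) ≡ A = 1 − |0.34 − 0.67| = 1 − 0.33 = 0.67
(The value 0.67 < 1 shows this instance is not satisfied; fails in Ł∞ since a ⊗ a = max(0, 2a−1) ≠ a in general.)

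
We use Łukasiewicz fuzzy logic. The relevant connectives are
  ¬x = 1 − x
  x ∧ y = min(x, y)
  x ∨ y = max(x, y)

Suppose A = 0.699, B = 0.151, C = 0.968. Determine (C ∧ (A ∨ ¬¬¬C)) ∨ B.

0.699

¬C = 1 − 0.968 = 0.032
¬¬C = 1 − 0.032 = 0.968
¬¬¬C = 1 − 0.968 = 0.032
A ∨ ¬¬¬C = max(0.699, 0.032) = 0.699
C ∧ (A ∨ ¬¬¬C) = min(0.968, 0.699) = 0.699
(C ∧ (A ∨ ¬¬¬C)) ∨ B = max(0.699, 0.151) = 0.699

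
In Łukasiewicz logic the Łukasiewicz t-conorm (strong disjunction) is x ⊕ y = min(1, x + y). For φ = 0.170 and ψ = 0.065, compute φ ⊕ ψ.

0.235

φ ⊕ ψ = min(1, 0.170 + 0.065) = min(1, 0.235) = 0.235
For comparison, the Gödel t-conorm max(x, y) would give 0.170.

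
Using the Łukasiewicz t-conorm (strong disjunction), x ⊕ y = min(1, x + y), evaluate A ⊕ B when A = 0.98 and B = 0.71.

A ⊕ B = min(1, 0.98 + 0.71) = min(1, 1.69) = 1.00
For comparison, the Gödel t-conorm max(x, y) would give 0.98.

1.00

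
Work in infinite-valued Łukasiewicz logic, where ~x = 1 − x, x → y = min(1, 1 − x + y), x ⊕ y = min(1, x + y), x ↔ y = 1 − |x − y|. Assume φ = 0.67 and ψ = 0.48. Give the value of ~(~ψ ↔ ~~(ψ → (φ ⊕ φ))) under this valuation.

0.48

~ψ = 1 − 0.48 = 0.52
φ ⊕ φ = min(1, 0.67 + 0.67) = min(1, 1.34) = 1.00
ψ → (φ ⊕ φ) = min(1, 1 − 0.48 + 1.00) = min(1, 1.52) = 1.00
~(ψ → (φ ⊕ φ)) = 1 − 1.00 = 0.00
~~(ψ → (φ ⊕ φ)) = 1 − 0.00 = 1.00
~ψ ↔ ~~(ψ → (φ ⊕ φ)) = 1 − |0.52 − 1.00| = 1 − 0.48 = 0.52
~(~ψ ↔ ~~(ψ → (φ ⊕ φ))) = 1 − 0.52 = 0.48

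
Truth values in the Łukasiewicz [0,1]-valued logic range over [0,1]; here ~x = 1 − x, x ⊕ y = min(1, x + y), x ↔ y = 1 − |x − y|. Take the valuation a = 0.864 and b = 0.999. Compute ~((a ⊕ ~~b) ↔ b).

~b = 1 − 0.999 = 0.001
~~b = 1 − 0.001 = 0.999
a ⊕ ~~b = min(1, 0.864 + 0.999) = min(1, 1.863) = 1.000
(a ⊕ ~~b) ↔ b = 1 − |1.000 − 0.999| = 1 − 0.001 = 0.999
~((a ⊕ ~~b) ↔ b) = 1 − 0.999 = 0.001

0.001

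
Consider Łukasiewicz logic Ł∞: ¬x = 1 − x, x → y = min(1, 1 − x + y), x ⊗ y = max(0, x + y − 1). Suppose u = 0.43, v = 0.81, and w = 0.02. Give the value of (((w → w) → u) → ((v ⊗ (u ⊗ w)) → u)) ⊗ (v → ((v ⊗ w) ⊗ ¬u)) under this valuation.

w → w = min(1, 1 − 0.02 + 0.02) = min(1, 1.00) = 1.00
(w → w) → u = min(1, 1 − 1.00 + 0.43) = min(1, 0.43) = 0.43
u ⊗ w = max(0, 0.43 + 0.02 − 1) = max(0, -0.55) = 0.00
v ⊗ (u ⊗ w) = max(0, 0.81 + 0.00 − 1) = max(0, -0.19) = 0.00
(v ⊗ (u ⊗ w)) → u = min(1, 1 − 0.00 + 0.43) = min(1, 1.43) = 1.00
((w → w) → u) → ((v ⊗ (u ⊗ w)) → u) = min(1, 1 − 0.43 + 1.00) = min(1, 1.57) = 1.00
v ⊗ w = max(0, 0.81 + 0.02 − 1) = max(0, -0.17) = 0.00
¬u = 1 − 0.43 = 0.57
(v ⊗ w) ⊗ ¬u = max(0, 0.00 + 0.57 − 1) = max(0, -0.43) = 0.00
v → ((v ⊗ w) ⊗ ¬u) = min(1, 1 − 0.81 + 0.00) = min(1, 0.19) = 0.19
(((w → w) → u) → ((v ⊗ (u ⊗ w)) → u)) ⊗ (v → ((v ⊗ w) ⊗ ¬u)) = max(0, 1.00 + 0.19 − 1) = max(0, 0.19) = 0.19

0.19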